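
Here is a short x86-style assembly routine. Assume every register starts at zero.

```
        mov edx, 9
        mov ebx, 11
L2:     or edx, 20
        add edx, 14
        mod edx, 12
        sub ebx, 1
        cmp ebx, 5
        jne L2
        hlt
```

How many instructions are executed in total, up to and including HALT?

mov edx, 9 → edx=9
mov ebx, 11 → ebx=11
or edx, 20 → edx=9|20=29
add edx, 14 → edx=29+14=43
mod edx, 12 → edx=43%12=7
sub ebx, 1 → ebx=11-1=10
cmp ebx, 5  (cmp 10,5)
jne L2: taken
or edx, 20 → edx=7|20=23
add edx, 14 → edx=23+14=37
mod edx, 12 → edx=37%12=1
sub ebx, 1 → ebx=10-1=9
cmp ebx, 5  (cmp 9,5)
jne L2: taken
or edx, 20 → edx=1|20=21
add edx, 14 → edx=21+14=35
mod edx, 12 → edx=35%12=11
sub ebx, 1 → ebx=9-1=8
cmp ebx, 5  (cmp 8,5)
jne L2: taken
or edx, 20 → edx=11|20=31
add edx, 14 → edx=31+14=45
mod edx, 12 → edx=45%12=9
sub ebx, 1 → ebx=8-1=7
cmp ebx, 5  (cmp 7,5)
jne L2: taken
or edx, 20 → edx=9|20=29
add edx, 14 → edx=29+14=43
mod edx, 12 → edx=43%12=7
sub ebx, 1 → ebx=7-1=6
cmp ebx, 5  (cmp 6,5)
jne L2: taken
or edx, 20 → edx=7|20=23
add edx, 14 → edx=23+14=37
mod edx, 12 → edx=37%12=1
sub ebx, 1 → ebx=6-1=5
cmp ebx, 5  (cmp 5,5)
jne L2: not taken
halt.
Total executed instructions: 39.

39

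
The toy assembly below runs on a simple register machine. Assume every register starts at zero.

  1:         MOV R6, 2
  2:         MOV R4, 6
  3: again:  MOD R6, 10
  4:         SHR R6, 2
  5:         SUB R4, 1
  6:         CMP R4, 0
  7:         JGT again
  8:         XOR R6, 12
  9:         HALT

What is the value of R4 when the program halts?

R6=2
R4=6
R6=2%10=2
R6=2>>2=0
R4=6-1=5
CMP R4, 0  (cmp 5,0)
JGT again: taken
R6=0%10=0
R6=0>>2=0
R4=5-1=4
CMP R4, 0  (cmp 4,0)
JGT again: taken
R6=0%10=0
R6=0>>2=0
R4=4-1=3
CMP R4, 0  (cmp 3,0)
JGT again: taken
R6=0%10=0
R6=0>>2=0
R4=3-1=2
CMP R4, 0  (cmp 2,0)
JGT again: taken
R6=0%10=0
R6=0>>2=0
R4=2-1=1
CMP R4, 0  (cmp 1,0)
JGT again: taken
R6=0%10=0
R6=0>>2=0
R4=1-1=0
CMP R4, 0  (cmp 0,0)
JGT again: not taken
R6=0^12=12
halt.

0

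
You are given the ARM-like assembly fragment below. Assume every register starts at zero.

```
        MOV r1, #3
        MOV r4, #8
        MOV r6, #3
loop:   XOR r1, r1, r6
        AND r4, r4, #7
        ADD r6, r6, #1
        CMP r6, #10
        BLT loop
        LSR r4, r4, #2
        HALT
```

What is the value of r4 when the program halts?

after MOV r1, #3: r1=3
after MOV r4, #8: r4=8
after MOV r6, #3: r6=3
after XOR r1, r1, r6: r1=3^3=0
after AND r4, r4, #7: r4=8&7=0
after ADD r6, r6, #1: r6=3+1=4
CMP r6, #10  (cmp 4,10)
BLT loop: taken
after XOR r1, r1, r6: r1=0^4=4
after AND r4, r4, #7: r4=0&7=0
after ADD r6, r6, #1: r6=4+1=5
CMP r6, #10  (cmp 5,10)
BLT loop: taken
after XOR r1, r1, r6: r1=4^5=1
after AND r4, r4, #7: r4=0&7=0
after ADD r6, r6, #1: r6=5+1=6
CMP r6, #10  (cmp 6,10)
BLT loop: taken
after XOR r1, r1, r6: r1=1^6=7
after AND r4, r4, #7: r4=0&7=0
after ADD r6, r6, #1: r6=6+1=7
CMP r6, #10  (cmp 7,10)
BLT loop: taken
after XOR r1, r1, r6: r1=7^7=0
after AND r4, r4, #7: r4=0&7=0
after ADD r6, r6, #1: r6=7+1=8
CMP r6, #10  (cmp 8,10)
BLT loop: taken
after XOR r1, r1, r6: r1=0^8=8
after AND r4, r4, #7: r4=0&7=0
after ADD r6, r6, #1: r6=8+1=9
CMP r6, #10  (cmp 9,10)
BLT loop: taken
after XOR r1, r1, r6: r1=8^9=1
after AND r4, r4, #7: r4=0&7=0
after ADD r6, r6, #1: r6=9+1=10
CMP r6, #10  (cmp 10,10)
BLT loop: not taken
after LSR r4, r4, #2: r4=0>>2=0
halt.

0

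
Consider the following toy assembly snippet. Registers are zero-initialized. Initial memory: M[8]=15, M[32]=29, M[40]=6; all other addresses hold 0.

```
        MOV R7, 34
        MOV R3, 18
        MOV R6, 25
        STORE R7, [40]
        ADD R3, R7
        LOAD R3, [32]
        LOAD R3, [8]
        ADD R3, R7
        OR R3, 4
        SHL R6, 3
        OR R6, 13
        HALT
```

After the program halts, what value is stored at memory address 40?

34

R7=34
R3=18
R6=25
STORE R7, [40] → M[40]=34
R3=18+34=52
R3=M[32]=29
R3=M[8]=15
R3=15+34=49
R3=49|4=53
R6=25<<3=200
R6=200|13=205
halt.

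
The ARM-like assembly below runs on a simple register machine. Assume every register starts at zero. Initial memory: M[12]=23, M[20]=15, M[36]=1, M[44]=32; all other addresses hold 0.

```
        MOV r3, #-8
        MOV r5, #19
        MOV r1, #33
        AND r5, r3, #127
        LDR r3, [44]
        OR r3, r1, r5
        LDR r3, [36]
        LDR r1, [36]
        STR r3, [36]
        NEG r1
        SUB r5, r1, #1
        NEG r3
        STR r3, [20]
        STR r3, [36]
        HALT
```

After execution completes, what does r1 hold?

r3=-8
r5=19
r1=33
r5=(-8)&127=120
r3=M[44]=32
r3=33|120=121
r3=M[36]=1
r1=M[36]=1
STR r3, [36] → M[36]=1
r1=-(1)=-1
r5=(-1)-1=-2
r3=-(1)=-1
STR r3, [20] → M[20]=-1
STR r3, [36] → M[36]=-1
halt.

-1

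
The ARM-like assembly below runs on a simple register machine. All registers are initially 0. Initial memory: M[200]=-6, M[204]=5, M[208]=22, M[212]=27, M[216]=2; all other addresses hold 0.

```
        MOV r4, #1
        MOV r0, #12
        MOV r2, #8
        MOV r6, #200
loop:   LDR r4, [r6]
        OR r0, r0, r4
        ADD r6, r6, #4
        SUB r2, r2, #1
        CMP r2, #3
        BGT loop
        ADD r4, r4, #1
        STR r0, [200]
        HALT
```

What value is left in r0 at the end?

-1

MOV r4, #1 → r4=1
MOV r0, #12 → r0=12
MOV r2, #8 → r2=8
MOV r6, #200 → r6=200
LDR r4, [r6] → r4=M[200]=-6
OR r0, r0, r4 → r0=12|(-6)=-2
ADD r6, r6, #4 → r6=200+4=204
SUB r2, r2, #1 → r2=8-1=7
CMP r2, #3  (cmp 7,3)
BGT loop: taken
LDR r4, [r6] → r4=M[204]=5
OR r0, r0, r4 → r0=(-2)|5=-1
ADD r6, r6, #4 → r6=204+4=208
SUB r2, r2, #1 → r2=7-1=6
CMP r2, #3  (cmp 6,3)
BGT loop: taken
LDR r4, [r6] → r4=M[208]=22
OR r0, r0, r4 → r0=(-1)|22=-1
ADD r6, r6, #4 → r6=208+4=212
SUB r2, r2, #1 → r2=6-1=5
CMP r2, #3  (cmp 5,3)
BGT loop: taken
LDR r4, [r6] → r4=M[212]=27
OR r0, r0, r4 → r0=(-1)|27=-1
ADD r6, r6, #4 → r6=212+4=216
SUB r2, r2, #1 → r2=5-1=4
CMP r2, #3  (cmp 4,3)
BGT loop: taken
LDR r4, [r6] → r4=M[216]=2
OR r0, r0, r4 → r0=(-1)|2=-1
ADD r6, r6, #4 → r6=216+4=220
SUB r2, r2, #1 → r2=4-1=3
CMP r2, #3  (cmp 3,3)
BGT loop: not taken
ADD r4, r4, #1 → r4=2+1=3
STR r0, [200] → M[200]=-1
halt.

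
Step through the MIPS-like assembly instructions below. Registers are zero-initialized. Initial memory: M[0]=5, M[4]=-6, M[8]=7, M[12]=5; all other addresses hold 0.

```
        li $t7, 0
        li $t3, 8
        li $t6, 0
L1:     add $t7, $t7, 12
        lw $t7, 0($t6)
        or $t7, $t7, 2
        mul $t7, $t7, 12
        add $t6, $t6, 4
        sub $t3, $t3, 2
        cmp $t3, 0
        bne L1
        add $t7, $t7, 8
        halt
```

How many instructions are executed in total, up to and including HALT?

after li $t7, 0: $t7=0
after li $t3, 8: $t3=8
after li $t6, 0: $t6=0
after add $t7, $t7, 12: $t7=0+12=12
after lw $t7, 0($t6): $t7=M[0]=5
after or $t7, $t7, 2: $t7=5|2=7
after mul $t7, $t7, 12: $t7=7*12=84
after add $t6, $t6, 4: $t6=0+4=4
after sub $t3, $t3, 2: $t3=8-2=6
cmp $t3, 0  (cmp 6,0)
bne L1: taken
after add $t7, $t7, 12: $t7=84+12=96
after lw $t7, 0($t6): $t7=M[4]=-6
after or $t7, $t7, 2: $t7=(-6)|2=-6
after mul $t7, $t7, 12: $t7=(-6)*12=-72
after add $t6, $t6, 4: $t6=4+4=8
after sub $t3, $t3, 2: $t3=6-2=4
cmp $t3, 0  (cmp 4,0)
bne L1: taken
after add $t7, $t7, 12: $t7=(-72)+12=-60
after lw $t7, 0($t6): $t7=M[8]=7
after or $t7, $t7, 2: $t7=7|2=7
after mul $t7, $t7, 12: $t7=7*12=84
after add $t6, $t6, 4: $t6=8+4=12
after sub $t3, $t3, 2: $t3=4-2=2
cmp $t3, 0  (cmp 2,0)
bne L1: taken
after add $t7, $t7, 12: $t7=84+12=96
after lw $t7, 0($t6): $t7=M[12]=5
after or $t7, $t7, 2: $t7=5|2=7
after mul $t7, $t7, 12: $t7=7*12=84
after add $t6, $t6, 4: $t6=12+4=16
after sub $t3, $t3, 2: $t3=2-2=0
cmp $t3, 0  (cmp 0,0)
bne L1: not taken
after add $t7, $t7, 8: $t7=84+8=92
halt.
Total executed instructions: 37.

37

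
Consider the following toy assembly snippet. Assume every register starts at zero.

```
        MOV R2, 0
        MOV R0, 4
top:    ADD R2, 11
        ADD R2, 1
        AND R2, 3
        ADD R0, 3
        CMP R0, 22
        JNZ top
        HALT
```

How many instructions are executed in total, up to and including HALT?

39

MOV R2, 0 → R2=0
MOV R0, 4 → R0=4
ADD R2, 11 → R2=0+11=11
ADD R2, 1 → R2=11+1=12
AND R2, 3 → R2=12&3=0
ADD R0, 3 → R0=4+3=7
CMP R0, 22  (cmp 7,22)
JNZ top: taken
ADD R2, 11 → R2=0+11=11
ADD R2, 1 → R2=11+1=12
AND R2, 3 → R2=12&3=0
ADD R0, 3 → R0=7+3=10
CMP R0, 22  (cmp 10,22)
JNZ top: taken
ADD R2, 11 → R2=0+11=11
ADD R2, 1 → R2=11+1=12
AND R2, 3 → R2=12&3=0
ADD R0, 3 → R0=10+3=13
CMP R0, 22  (cmp 13,22)
JNZ top: taken
ADD R2, 11 → R2=0+11=11
ADD R2, 1 → R2=11+1=12
AND R2, 3 → R2=12&3=0
ADD R0, 3 → R0=13+3=16
CMP R0, 22  (cmp 16,22)
JNZ top: taken
ADD R2, 11 → R2=0+11=11
ADD R2, 1 → R2=11+1=12
AND R2, 3 → R2=12&3=0
ADD R0, 3 → R0=16+3=19
CMP R0, 22  (cmp 19,22)
JNZ top: taken
ADD R2, 11 → R2=0+11=11
ADD R2, 1 → R2=11+1=12
AND R2, 3 → R2=12&3=0
ADD R0, 3 → R0=19+3=22
CMP R0, 22  (cmp 22,22)
JNZ top: not taken
halt.
Total executed instructions: 39.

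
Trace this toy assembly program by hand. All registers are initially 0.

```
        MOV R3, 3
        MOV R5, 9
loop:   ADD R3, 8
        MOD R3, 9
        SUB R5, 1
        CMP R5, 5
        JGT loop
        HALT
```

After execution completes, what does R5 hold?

after MOV R3, 3: R3=3
after MOV R5, 9: R5=9
after ADD R3, 8: R3=3+8=11
after MOD R3, 9: R3=11%9=2
after SUB R5, 1: R5=9-1=8
CMP R5, 5  (cmp 8,5)
JGT loop: taken
after ADD R3, 8: R3=2+8=10
after MOD R3, 9: R3=10%9=1
after SUB R5, 1: R5=8-1=7
CMP R5, 5  (cmp 7,5)
JGT loop: taken
after ADD R3, 8: R3=1+8=9
after MOD R3, 9: R3=9%9=0
after SUB R5, 1: R5=7-1=6
CMP R5, 5  (cmp 6,5)
JGT loop: taken
after ADD R3, 8: R3=0+8=8
after MOD R3, 9: R3=8%9=8
after SUB R5, 1: R5=6-1=5
CMP R5, 5  (cmp 5,5)
JGT loop: not taken
halt.

5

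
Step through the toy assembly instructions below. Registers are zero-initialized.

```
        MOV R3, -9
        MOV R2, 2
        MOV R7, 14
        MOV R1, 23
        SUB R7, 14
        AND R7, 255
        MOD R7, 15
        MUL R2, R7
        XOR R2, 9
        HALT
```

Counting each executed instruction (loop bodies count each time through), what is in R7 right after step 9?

0

after MOV R3, -9: R3=-9
after MOV R2, 2: R2=2
after MOV R7, 14: R7=14
after MOV R1, 23: R1=23
after SUB R7, 14: R7=14-14=0
after AND R7, 255: R7=0&255=0
after MOD R7, 15: R7=0%15=0
after MUL R2, R7: R2=2*0=0
after XOR R2, 9: R2=0^9=9
After step 9: R7 = 0.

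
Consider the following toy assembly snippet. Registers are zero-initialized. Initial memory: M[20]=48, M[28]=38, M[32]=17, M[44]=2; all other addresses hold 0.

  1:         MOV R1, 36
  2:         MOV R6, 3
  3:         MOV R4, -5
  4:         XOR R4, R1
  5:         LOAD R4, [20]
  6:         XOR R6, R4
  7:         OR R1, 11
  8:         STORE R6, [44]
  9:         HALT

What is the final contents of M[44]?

MOV R1, 36 → R1=36
MOV R6, 3 → R6=3
MOV R4, -5 → R4=-5
XOR R4, R1 → R4=(-5)^36=-33
LOAD R4, [20] → R4=M[20]=48
XOR R6, R4 → R6=3^48=51
OR R1, 11 → R1=36|11=47
STORE R6, [44] → M[44]=51
halt.

51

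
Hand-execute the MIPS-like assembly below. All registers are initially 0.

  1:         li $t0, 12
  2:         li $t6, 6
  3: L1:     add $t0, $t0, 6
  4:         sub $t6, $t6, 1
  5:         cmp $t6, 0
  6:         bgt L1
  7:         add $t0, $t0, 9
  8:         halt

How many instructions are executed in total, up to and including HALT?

li $t0, 12 → $t0=12
li $t6, 6 → $t6=6
add $t0, $t0, 6 → $t0=12+6=18
sub $t6, $t6, 1 → $t6=6-1=5
cmp $t6, 0  (cmp 5,0)
bgt L1: taken
add $t0, $t0, 6 → $t0=18+6=24
sub $t6, $t6, 1 → $t6=5-1=4
cmp $t6, 0  (cmp 4,0)
bgt L1: taken
add $t0, $t0, 6 → $t0=24+6=30
sub $t6, $t6, 1 → $t6=4-1=3
cmp $t6, 0  (cmp 3,0)
bgt L1: taken
add $t0, $t0, 6 → $t0=30+6=36
sub $t6, $t6, 1 → $t6=3-1=2
cmp $t6, 0  (cmp 2,0)
bgt L1: taken
add $t0, $t0, 6 → $t0=36+6=42
sub $t6, $t6, 1 → $t6=2-1=1
cmp $t6, 0  (cmp 1,0)
bgt L1: taken
add $t0, $t0, 6 → $t0=42+6=48
sub $t6, $t6, 1 → $t6=1-1=0
cmp $t6, 0  (cmp 0,0)
bgt L1: not taken
add $t0, $t0, 9 → $t0=48+9=57
halt.
Total executed instructions: 28.

28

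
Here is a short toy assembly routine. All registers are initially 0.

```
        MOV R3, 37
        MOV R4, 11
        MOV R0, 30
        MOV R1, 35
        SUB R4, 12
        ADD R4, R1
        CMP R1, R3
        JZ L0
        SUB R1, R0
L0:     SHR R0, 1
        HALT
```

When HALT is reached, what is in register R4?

34

R3=37
R4=11
R0=30
R1=35
R4=11-12=-1
R4=(-1)+35=34
CMP R1, R3  (cmp 35,37)
JZ L0: not taken
R1=35-30=5
R0=30>>1=15
halt.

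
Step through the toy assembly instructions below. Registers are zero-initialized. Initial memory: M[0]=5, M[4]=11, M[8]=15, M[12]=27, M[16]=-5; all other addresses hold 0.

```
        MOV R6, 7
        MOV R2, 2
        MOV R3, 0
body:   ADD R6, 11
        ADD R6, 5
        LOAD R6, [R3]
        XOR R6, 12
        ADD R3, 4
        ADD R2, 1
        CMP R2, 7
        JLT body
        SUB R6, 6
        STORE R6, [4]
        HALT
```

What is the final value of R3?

after MOV R6, 7: R6=7
after MOV R2, 2: R2=2
after MOV R3, 0: R3=0
after ADD R6, 11: R6=7+11=18
after ADD R6, 5: R6=18+5=23
after LOAD R6, [R3]: R6=M[0]=5
after XOR R6, 12: R6=5^12=9
after ADD R3, 4: R3=0+4=4
after ADD R2, 1: R2=2+1=3
CMP R2, 7  (cmp 3,7)
JLT body: taken
after ADD R6, 11: R6=9+11=20
after ADD R6, 5: R6=20+5=25
after LOAD R6, [R3]: R6=M[4]=11
after XOR R6, 12: R6=11^12=7
after ADD R3, 4: R3=4+4=8
after ADD R2, 1: R2=3+1=4
CMP R2, 7  (cmp 4,7)
JLT body: taken
after ADD R6, 11: R6=7+11=18
after ADD R6, 5: R6=18+5=23
after LOAD R6, [R3]: R6=M[8]=15
after XOR R6, 12: R6=15^12=3
after ADD R3, 4: R3=8+4=12
after ADD R2, 1: R2=4+1=5
CMP R2, 7  (cmp 5,7)
JLT body: taken
after ADD R6, 11: R6=3+11=14
after ADD R6, 5: R6=14+5=19
after LOAD R6, [R3]: R6=M[12]=27
after XOR R6, 12: R6=27^12=23
after ADD R3, 4: R3=12+4=16
after ADD R2, 1: R2=5+1=6
CMP R2, 7  (cmp 6,7)
JLT body: taken
after ADD R6, 11: R6=23+11=34
after ADD R6, 5: R6=34+5=39
after LOAD R6, [R3]: R6=M[16]=-5
after XOR R6, 12: R6=(-5)^12=-9
after ADD R3, 4: R3=16+4=20
after ADD R2, 1: R2=6+1=7
CMP R2, 7  (cmp 7,7)
JLT body: not taken
after SUB R6, 6: R6=(-9)-6=-15
STORE R6, [4] → M[4]=-15
halt.

20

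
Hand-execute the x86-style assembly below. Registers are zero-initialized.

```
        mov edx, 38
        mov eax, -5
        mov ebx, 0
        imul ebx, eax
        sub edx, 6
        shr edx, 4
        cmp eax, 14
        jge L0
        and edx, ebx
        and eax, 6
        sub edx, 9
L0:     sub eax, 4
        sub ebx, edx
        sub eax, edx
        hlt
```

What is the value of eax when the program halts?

7

edx=38
eax=-5
ebx=0
ebx=0*(-5)=0
edx=38-6=32
edx=32>>4=2
cmp eax, 14  (cmp -5,14)
jge L0: not taken
edx=2&0=0
eax=(-5)&6=2
edx=0-9=-9
eax=2-4=-2
ebx=0-(-9)=9
eax=(-2)-(-9)=7
halt.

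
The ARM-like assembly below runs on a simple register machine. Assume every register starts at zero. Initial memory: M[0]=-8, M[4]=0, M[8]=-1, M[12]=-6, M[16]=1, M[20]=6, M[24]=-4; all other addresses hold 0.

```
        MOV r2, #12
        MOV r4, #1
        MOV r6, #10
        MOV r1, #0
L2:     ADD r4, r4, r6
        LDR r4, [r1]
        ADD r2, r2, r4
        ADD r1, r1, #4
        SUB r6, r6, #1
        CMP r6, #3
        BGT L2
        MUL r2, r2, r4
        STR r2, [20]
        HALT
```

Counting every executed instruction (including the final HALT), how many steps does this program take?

MOV r2, #12 → r2=12
MOV r4, #1 → r4=1
MOV r6, #10 → r6=10
MOV r1, #0 → r1=0
ADD r4, r4, r6 → r4=1+10=11
LDR r4, [r1] → r4=M[0]=-8
ADD r2, r2, r4 → r2=12+(-8)=4
ADD r1, r1, #4 → r1=0+4=4
SUB r6, r6, #1 → r6=10-1=9
CMP r6, #3  (cmp 9,3)
BGT L2: taken
ADD r4, r4, r6 → r4=(-8)+9=1
LDR r4, [r1] → r4=M[4]=0
ADD r2, r2, r4 → r2=4+0=4
ADD r1, r1, #4 → r1=4+4=8
SUB r6, r6, #1 → r6=9-1=8
CMP r6, #3  (cmp 8,3)
BGT L2: taken
ADD r4, r4, r6 → r4=0+8=8
LDR r4, [r1] → r4=M[8]=-1
ADD r2, r2, r4 → r2=4+(-1)=3
ADD r1, r1, #4 → r1=8+4=12
SUB r6, r6, #1 → r6=8-1=7
CMP r6, #3  (cmp 7,3)
BGT L2: taken
ADD r4, r4, r6 → r4=(-1)+7=6
LDR r4, [r1] → r4=M[12]=-6
ADD r2, r2, r4 → r2=3+(-6)=-3
ADD r1, r1, #4 → r1=12+4=16
SUB r6, r6, #1 → r6=7-1=6
CMP r6, #3  (cmp 6,3)
BGT L2: taken
ADD r4, r4, r6 → r4=(-6)+6=0
LDR r4, [r1] → r4=M[16]=1
ADD r2, r2, r4 → r2=(-3)+1=-2
ADD r1, r1, #4 → r1=16+4=20
SUB r6, r6, #1 → r6=6-1=5
CMP r6, #3  (cmp 5,3)
BGT L2: taken
ADD r4, r4, r6 → r4=1+5=6
LDR r4, [r1] → r4=M[20]=6
ADD r2, r2, r4 → r2=(-2)+6=4
ADD r1, r1, #4 → r1=20+4=24
SUB r6, r6, #1 → r6=5-1=4
CMP r6, #3  (cmp 4,3)
BGT L2: taken
ADD r4, r4, r6 → r4=6+4=10
LDR r4, [r1] → r4=M[24]=-4
ADD r2, r2, r4 → r2=4+(-4)=0
ADD r1, r1, #4 → r1=24+4=28
SUB r6, r6, #1 → r6=4-1=3
CMP r6, #3  (cmp 3,3)
BGT L2: not taken
MUL r2, r2, r4 → r2=0*(-4)=0
STR r2, [20] → M[20]=0
halt.
Total executed instructions: 56.

56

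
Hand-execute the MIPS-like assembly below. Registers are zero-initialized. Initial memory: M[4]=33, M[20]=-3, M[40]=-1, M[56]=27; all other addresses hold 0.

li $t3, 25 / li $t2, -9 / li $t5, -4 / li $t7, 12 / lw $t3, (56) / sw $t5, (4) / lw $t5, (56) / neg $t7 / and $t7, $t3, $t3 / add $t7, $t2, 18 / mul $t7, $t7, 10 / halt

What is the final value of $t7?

90

$t3=25
$t2=-9
$t5=-4
$t7=12
$t3=M[56]=27
sw $t5, (4) → M[4]=-4
$t5=M[56]=27
$t7=-(12)=-12
$t7=27&27=27
$t7=(-9)+18=9
$t7=9*10=90
halt.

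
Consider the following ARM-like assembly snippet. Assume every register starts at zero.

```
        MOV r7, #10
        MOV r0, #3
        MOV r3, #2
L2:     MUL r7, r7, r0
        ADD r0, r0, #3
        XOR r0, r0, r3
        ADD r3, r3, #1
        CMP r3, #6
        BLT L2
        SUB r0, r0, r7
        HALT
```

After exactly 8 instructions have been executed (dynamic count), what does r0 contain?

MOV r7, #10 → r7=10
MOV r0, #3 → r0=3
MOV r3, #2 → r3=2
MUL r7, r7, r0 → r7=10*3=30
ADD r0, r0, #3 → r0=3+3=6
XOR r0, r0, r3 → r0=6^2=4
ADD r3, r3, #1 → r3=2+1=3
CMP r3, #6  (cmp 3,6)
After step 8: r0 = 4.

4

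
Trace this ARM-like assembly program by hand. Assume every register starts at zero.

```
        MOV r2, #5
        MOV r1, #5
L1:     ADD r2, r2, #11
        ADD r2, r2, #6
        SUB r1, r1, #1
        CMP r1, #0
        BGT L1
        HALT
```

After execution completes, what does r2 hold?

90

MOV r2, #5 → r2=5
MOV r1, #5 → r1=5
ADD r2, r2, #11 → r2=5+11=16
ADD r2, r2, #6 → r2=16+6=22
SUB r1, r1, #1 → r1=5-1=4
CMP r1, #0  (cmp 4,0)
BGT L1: taken
ADD r2, r2, #11 → r2=22+11=33
ADD r2, r2, #6 → r2=33+6=39
SUB r1, r1, #1 → r1=4-1=3
CMP r1, #0  (cmp 3,0)
BGT L1: taken
ADD r2, r2, #11 → r2=39+11=50
ADD r2, r2, #6 → r2=50+6=56
SUB r1, r1, #1 → r1=3-1=2
CMP r1, #0  (cmp 2,0)
BGT L1: taken
ADD r2, r2, #11 → r2=56+11=67
ADD r2, r2, #6 → r2=67+6=73
SUB r1, r1, #1 → r1=2-1=1
CMP r1, #0  (cmp 1,0)
BGT L1: taken
ADD r2, r2, #11 → r2=73+11=84
ADD r2, r2, #6 → r2=84+6=90
SUB r1, r1, #1 → r1=1-1=0
CMP r1, #0  (cmp 0,0)
BGT L1: not taken
halt.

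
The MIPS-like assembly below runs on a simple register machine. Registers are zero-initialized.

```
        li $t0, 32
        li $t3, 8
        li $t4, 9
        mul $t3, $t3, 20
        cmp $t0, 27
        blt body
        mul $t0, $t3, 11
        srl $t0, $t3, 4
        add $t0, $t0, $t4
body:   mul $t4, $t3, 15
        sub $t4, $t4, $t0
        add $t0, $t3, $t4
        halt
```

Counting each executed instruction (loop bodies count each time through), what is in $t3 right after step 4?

160

$t0=32
$t3=8
$t4=9
$t3=8*20=160
After step 4: $t3 = 160.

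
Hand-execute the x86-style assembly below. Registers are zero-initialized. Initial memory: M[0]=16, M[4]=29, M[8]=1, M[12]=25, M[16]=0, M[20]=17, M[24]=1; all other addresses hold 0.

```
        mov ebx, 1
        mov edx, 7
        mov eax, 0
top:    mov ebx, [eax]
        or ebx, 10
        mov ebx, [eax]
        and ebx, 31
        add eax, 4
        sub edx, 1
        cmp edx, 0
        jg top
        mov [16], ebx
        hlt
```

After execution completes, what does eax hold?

after mov ebx, 1: ebx=1
after mov edx, 7: edx=7
after mov eax, 0: eax=0
after mov ebx, [eax]: ebx=M[0]=16
after or ebx, 10: ebx=16|10=26
after mov ebx, [eax]: ebx=M[0]=16
after and ebx, 31: ebx=16&31=16
after add eax, 4: eax=0+4=4
after sub edx, 1: edx=7-1=6
cmp edx, 0  (cmp 6,0)
jg top: taken
after mov ebx, [eax]: ebx=M[4]=29
after or ebx, 10: ebx=29|10=31
after mov ebx, [eax]: ebx=M[4]=29
after and ebx, 31: ebx=29&31=29
after add eax, 4: eax=4+4=8
after sub edx, 1: edx=6-1=5
cmp edx, 0  (cmp 5,0)
jg top: taken
after mov ebx, [eax]: ebx=M[8]=1
after or ebx, 10: ebx=1|10=11
after mov ebx, [eax]: ebx=M[8]=1
after and ebx, 31: ebx=1&31=1
after add eax, 4: eax=8+4=12
after sub edx, 1: edx=5-1=4
cmp edx, 0  (cmp 4,0)
jg top: taken
after mov ebx, [eax]: ebx=M[12]=25
after or ebx, 10: ebx=25|10=27
after mov ebx, [eax]: ebx=M[12]=25
after and ebx, 31: ebx=25&31=25
after add eax, 4: eax=12+4=16
after sub edx, 1: edx=4-1=3
cmp edx, 0  (cmp 3,0)
jg top: taken
after mov ebx, [eax]: ebx=M[16]=0
after or ebx, 10: ebx=0|10=10
after mov ebx, [eax]: ebx=M[16]=0
after and ebx, 31: ebx=0&31=0
after add eax, 4: eax=16+4=20
after sub edx, 1: edx=3-1=2
cmp edx, 0  (cmp 2,0)
jg top: taken
after mov ebx, [eax]: ebx=M[20]=17
after or ebx, 10: ebx=17|10=27
after mov ebx, [eax]: ebx=M[20]=17
after and ebx, 31: ebx=17&31=17
after add eax, 4: eax=20+4=24
after sub edx, 1: edx=2-1=1
cmp edx, 0  (cmp 1,0)
jg top: taken
after mov ebx, [eax]: ebx=M[24]=1
after or ebx, 10: ebx=1|10=11
after mov ebx, [eax]: ebx=M[24]=1
after and ebx, 31: ebx=1&31=1
after add eax, 4: eax=24+4=28
after sub edx, 1: edx=1-1=0
cmp edx, 0  (cmp 0,0)
jg top: not taken
mov [16], ebx → M[16]=1
halt.

28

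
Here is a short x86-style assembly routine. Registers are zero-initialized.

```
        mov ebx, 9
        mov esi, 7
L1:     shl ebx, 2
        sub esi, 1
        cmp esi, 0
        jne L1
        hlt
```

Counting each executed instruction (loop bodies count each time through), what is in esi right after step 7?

6

mov ebx, 9 → ebx=9
mov esi, 7 → esi=7
shl ebx, 2 → ebx=9<<2=36
sub esi, 1 → esi=7-1=6
cmp esi, 0  (cmp 6,0)
jne L1: taken
shl ebx, 2 → ebx=36<<2=144
After step 7: esi = 6.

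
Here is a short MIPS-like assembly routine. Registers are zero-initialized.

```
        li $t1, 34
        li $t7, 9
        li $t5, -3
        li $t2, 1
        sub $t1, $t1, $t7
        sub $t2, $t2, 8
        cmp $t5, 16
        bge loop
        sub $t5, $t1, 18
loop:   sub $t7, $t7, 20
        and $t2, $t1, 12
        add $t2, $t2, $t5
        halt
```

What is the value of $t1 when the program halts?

$t1=34
$t7=9
$t5=-3
$t2=1
$t1=34-9=25
$t2=1-8=-7
cmp $t5, 16  (cmp -3,16)
bge loop: not taken
$t5=25-18=7
$t7=9-20=-11
$t2=25&12=8
$t2=8+7=15
halt.

25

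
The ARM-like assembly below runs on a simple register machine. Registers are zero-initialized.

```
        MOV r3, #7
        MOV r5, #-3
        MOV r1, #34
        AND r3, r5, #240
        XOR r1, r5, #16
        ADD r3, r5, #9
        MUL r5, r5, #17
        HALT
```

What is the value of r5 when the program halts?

after MOV r3, #7: r3=7
after MOV r5, #-3: r5=-3
after MOV r1, #34: r1=34
after AND r3, r5, #240: r3=(-3)&240=240
after XOR r1, r5, #16: r1=(-3)^16=-19
after ADD r3, r5, #9: r3=(-3)+9=6
after MUL r5, r5, #17: r5=(-3)*17=-51
halt.

-51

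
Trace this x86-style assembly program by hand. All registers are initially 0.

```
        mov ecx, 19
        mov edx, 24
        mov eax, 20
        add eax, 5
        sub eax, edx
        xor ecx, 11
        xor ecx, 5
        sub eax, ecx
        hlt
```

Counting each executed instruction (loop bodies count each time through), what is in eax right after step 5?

after mov ecx, 19: ecx=19
after mov edx, 24: edx=24
after mov eax, 20: eax=20
after add eax, 5: eax=20+5=25
after sub eax, edx: eax=25-24=1
After step 5: eax = 1.

1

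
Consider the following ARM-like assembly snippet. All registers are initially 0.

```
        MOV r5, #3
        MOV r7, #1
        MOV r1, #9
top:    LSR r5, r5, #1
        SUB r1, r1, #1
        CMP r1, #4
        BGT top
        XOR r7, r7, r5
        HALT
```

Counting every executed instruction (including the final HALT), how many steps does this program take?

25

r5=3
r7=1
r1=9
r5=3>>1=1
r1=9-1=8
CMP r1, #4  (cmp 8,4)
BGT top: taken
r5=1>>1=0
r1=8-1=7
CMP r1, #4  (cmp 7,4)
BGT top: taken
r5=0>>1=0
r1=7-1=6
CMP r1, #4  (cmp 6,4)
BGT top: taken
r5=0>>1=0
r1=6-1=5
CMP r1, #4  (cmp 5,4)
BGT top: taken
r5=0>>1=0
r1=5-1=4
CMP r1, #4  (cmp 4,4)
BGT top: not taken
r7=1^0=1
halt.
Total executed instructions: 25.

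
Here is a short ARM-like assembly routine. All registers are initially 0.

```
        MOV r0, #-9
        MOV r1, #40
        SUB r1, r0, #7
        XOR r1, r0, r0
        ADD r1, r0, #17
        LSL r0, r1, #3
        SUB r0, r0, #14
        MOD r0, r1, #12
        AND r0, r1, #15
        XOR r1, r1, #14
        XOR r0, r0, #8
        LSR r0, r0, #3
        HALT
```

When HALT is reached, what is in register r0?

after MOV r0, #-9: r0=-9
after MOV r1, #40: r1=40
after SUB r1, r0, #7: r1=(-9)-7=-16
after XOR r1, r0, r0: r1=(-9)^(-9)=0
after ADD r1, r0, #17: r1=(-9)+17=8
after LSL r0, r1, #3: r0=8<<3=64
after SUB r0, r0, #14: r0=64-14=50
after MOD r0, r1, #12: r0=8%12=8
after AND r0, r1, #15: r0=8&15=8
after XOR r1, r1, #14: r1=8^14=6
after XOR r0, r0, #8: r0=8^8=0
after LSR r0, r0, #3: r0=0>>3=0
halt.

0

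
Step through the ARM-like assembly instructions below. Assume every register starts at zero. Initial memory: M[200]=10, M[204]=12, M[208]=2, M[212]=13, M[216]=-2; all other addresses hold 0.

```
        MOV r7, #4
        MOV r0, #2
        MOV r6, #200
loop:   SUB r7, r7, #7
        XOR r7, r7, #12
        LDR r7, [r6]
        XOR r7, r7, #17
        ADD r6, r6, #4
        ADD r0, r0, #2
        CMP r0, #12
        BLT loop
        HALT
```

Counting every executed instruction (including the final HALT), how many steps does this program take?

44

MOV r7, #4 → r7=4
MOV r0, #2 → r0=2
MOV r6, #200 → r6=200
SUB r7, r7, #7 → r7=4-7=-3
XOR r7, r7, #12 → r7=(-3)^12=-15
LDR r7, [r6] → r7=M[200]=10
XOR r7, r7, #17 → r7=10^17=27
ADD r6, r6, #4 → r6=200+4=204
ADD r0, r0, #2 → r0=2+2=4
CMP r0, #12  (cmp 4,12)
BLT loop: taken
SUB r7, r7, #7 → r7=27-7=20
XOR r7, r7, #12 → r7=20^12=24
LDR r7, [r6] → r7=M[204]=12
XOR r7, r7, #17 → r7=12^17=29
ADD r6, r6, #4 → r6=204+4=208
ADD r0, r0, #2 → r0=4+2=6
CMP r0, #12  (cmp 6,12)
BLT loop: taken
SUB r7, r7, #7 → r7=29-7=22
XOR r7, r7, #12 → r7=22^12=26
LDR r7, [r6] → r7=M[208]=2
XOR r7, r7, #17 → r7=2^17=19
ADD r6, r6, #4 → r6=208+4=212
ADD r0, r0, #2 → r0=6+2=8
CMP r0, #12  (cmp 8,12)
BLT loop: taken
SUB r7, r7, #7 → r7=19-7=12
XOR r7, r7, #12 → r7=12^12=0
LDR r7, [r6] → r7=M[212]=13
XOR r7, r7, #17 → r7=13^17=28
ADD r6, r6, #4 → r6=212+4=216
ADD r0, r0, #2 → r0=8+2=10
CMP r0, #12  (cmp 10,12)
BLT loop: taken
SUB r7, r7, #7 → r7=28-7=21
XOR r7, r7, #12 → r7=21^12=25
LDR r7, [r6] → r7=M[216]=-2
XOR r7, r7, #17 → r7=(-2)^17=-17
ADD r6, r6, #4 → r6=216+4=220
ADD r0, r0, #2 → r0=10+2=12
CMP r0, #12  (cmp 12,12)
BLT loop: not taken
halt.
Total executed instructions: 44.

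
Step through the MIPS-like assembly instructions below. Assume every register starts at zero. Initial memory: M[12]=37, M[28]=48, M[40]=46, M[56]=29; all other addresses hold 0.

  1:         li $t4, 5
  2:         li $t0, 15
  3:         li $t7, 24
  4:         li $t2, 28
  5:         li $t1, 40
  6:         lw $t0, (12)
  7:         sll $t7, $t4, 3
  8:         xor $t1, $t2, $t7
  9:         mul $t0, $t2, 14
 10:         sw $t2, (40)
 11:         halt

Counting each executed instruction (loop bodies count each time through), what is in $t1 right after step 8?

52

$t4=5
$t0=15
$t7=24
$t2=28
$t1=40
$t0=M[12]=37
$t7=5<<3=40
$t1=28^40=52
After step 8: $t1 = 52.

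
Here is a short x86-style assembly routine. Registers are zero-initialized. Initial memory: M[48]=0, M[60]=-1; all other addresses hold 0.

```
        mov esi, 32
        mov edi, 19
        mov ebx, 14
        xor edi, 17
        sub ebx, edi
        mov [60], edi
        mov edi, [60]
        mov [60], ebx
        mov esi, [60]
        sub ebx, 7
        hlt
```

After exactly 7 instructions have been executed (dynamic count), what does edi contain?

2

after mov esi, 32: esi=32
after mov edi, 19: edi=19
after mov ebx, 14: ebx=14
after xor edi, 17: edi=19^17=2
after sub ebx, edi: ebx=14-2=12
mov [60], edi → M[60]=2
after mov edi, [60]: edi=M[60]=2
After step 7: edi = 2.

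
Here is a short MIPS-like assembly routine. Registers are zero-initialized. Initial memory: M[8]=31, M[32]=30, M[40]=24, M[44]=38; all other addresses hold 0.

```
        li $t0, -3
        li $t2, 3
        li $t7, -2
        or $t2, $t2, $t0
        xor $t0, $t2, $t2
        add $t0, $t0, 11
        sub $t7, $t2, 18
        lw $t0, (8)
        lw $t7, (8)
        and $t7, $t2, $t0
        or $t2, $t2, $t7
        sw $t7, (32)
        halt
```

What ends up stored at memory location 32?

31

li $t0, -3 → $t0=-3
li $t2, 3 → $t2=3
li $t7, -2 → $t7=-2
or $t2, $t2, $t0 → $t2=3|(-3)=-1
xor $t0, $t2, $t2 → $t0=(-1)^(-1)=0
add $t0, $t0, 11 → $t0=0+11=11
sub $t7, $t2, 18 → $t7=(-1)-18=-19
lw $t0, (8) → $t0=M[8]=31
lw $t7, (8) → $t7=M[8]=31
and $t7, $t2, $t0 → $t7=(-1)&31=31
or $t2, $t2, $t7 → $t2=(-1)|31=-1
sw $t7, (32) → M[32]=31
halt.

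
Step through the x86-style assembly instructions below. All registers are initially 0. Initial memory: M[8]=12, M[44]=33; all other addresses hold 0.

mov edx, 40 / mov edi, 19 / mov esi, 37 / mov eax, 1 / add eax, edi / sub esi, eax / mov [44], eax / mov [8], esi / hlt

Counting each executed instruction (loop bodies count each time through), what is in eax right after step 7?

mov edx, 40 → edx=40
mov edi, 19 → edi=19
mov esi, 37 → esi=37
mov eax, 1 → eax=1
add eax, edi → eax=1+19=20
sub esi, eax → esi=37-20=17
mov [44], eax → M[44]=20
After step 7: eax = 20.

20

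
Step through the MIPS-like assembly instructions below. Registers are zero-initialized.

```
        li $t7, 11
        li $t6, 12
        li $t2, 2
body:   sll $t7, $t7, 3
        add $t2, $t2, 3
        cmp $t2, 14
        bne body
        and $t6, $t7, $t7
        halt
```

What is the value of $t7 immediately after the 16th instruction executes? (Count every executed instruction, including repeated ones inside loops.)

li $t7, 11 → $t7=11
li $t6, 12 → $t6=12
li $t2, 2 → $t2=2
sll $t7, $t7, 3 → $t7=11<<3=88
add $t2, $t2, 3 → $t2=2+3=5
cmp $t2, 14  (cmp 5,14)
bne body: taken
sll $t7, $t7, 3 → $t7=88<<3=704
add $t2, $t2, 3 → $t2=5+3=8
cmp $t2, 14  (cmp 8,14)
bne body: taken
sll $t7, $t7, 3 → $t7=704<<3=5632
add $t2, $t2, 3 → $t2=8+3=11
cmp $t2, 14  (cmp 11,14)
bne body: taken
sll $t7, $t7, 3 → $t7=5632<<3=45056
After step 16: $t7 = 45056.

45056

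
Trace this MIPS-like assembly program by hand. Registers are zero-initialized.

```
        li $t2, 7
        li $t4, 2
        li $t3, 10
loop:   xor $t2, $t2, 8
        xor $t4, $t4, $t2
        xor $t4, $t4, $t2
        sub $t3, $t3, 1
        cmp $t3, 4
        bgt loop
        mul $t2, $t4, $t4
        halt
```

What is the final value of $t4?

li $t2, 7 → $t2=7
li $t4, 2 → $t4=2
li $t3, 10 → $t3=10
xor $t2, $t2, 8 → $t2=7^8=15
xor $t4, $t4, $t2 → $t4=2^15=13
xor $t4, $t4, $t2 → $t4=13^15=2
sub $t3, $t3, 1 → $t3=10-1=9
cmp $t3, 4  (cmp 9,4)
bgt loop: taken
xor $t2, $t2, 8 → $t2=15^8=7
xor $t4, $t4, $t2 → $t4=2^7=5
xor $t4, $t4, $t2 → $t4=5^7=2
sub $t3, $t3, 1 → $t3=9-1=8
cmp $t3, 4  (cmp 8,4)
bgt loop: taken
xor $t2, $t2, 8 → $t2=7^8=15
xor $t4, $t4, $t2 → $t4=2^15=13
xor $t4, $t4, $t2 → $t4=13^15=2
sub $t3, $t3, 1 → $t3=8-1=7
cmp $t3, 4  (cmp 7,4)
bgt loop: taken
xor $t2, $t2, 8 → $t2=15^8=7
xor $t4, $t4, $t2 → $t4=2^7=5
xor $t4, $t4, $t2 → $t4=5^7=2
sub $t3, $t3, 1 → $t3=7-1=6
cmp $t3, 4  (cmp 6,4)
bgt loop: taken
xor $t2, $t2, 8 → $t2=7^8=15
xor $t4, $t4, $t2 → $t4=2^15=13
xor $t4, $t4, $t2 → $t4=13^15=2
sub $t3, $t3, 1 → $t3=6-1=5
cmp $t3, 4  (cmp 5,4)
bgt loop: taken
xor $t2, $t2, 8 → $t2=15^8=7
xor $t4, $t4, $t2 → $t4=2^7=5
xor $t4, $t4, $t2 → $t4=5^7=2
sub $t3, $t3, 1 → $t3=5-1=4
cmp $t3, 4  (cmp 4,4)
bgt loop: not taken
mul $t2, $t4, $t4 → $t2=2*2=4
halt.

2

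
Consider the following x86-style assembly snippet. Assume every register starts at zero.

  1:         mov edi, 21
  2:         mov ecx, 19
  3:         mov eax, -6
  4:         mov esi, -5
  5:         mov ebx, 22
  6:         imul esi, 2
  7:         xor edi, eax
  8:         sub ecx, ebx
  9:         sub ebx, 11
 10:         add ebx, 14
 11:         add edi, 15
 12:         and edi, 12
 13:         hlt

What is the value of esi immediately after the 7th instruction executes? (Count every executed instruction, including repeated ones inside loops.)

-10

after mov edi, 21: edi=21
after mov ecx, 19: ecx=19
after mov eax, -6: eax=-6
after mov esi, -5: esi=-5
after mov ebx, 22: ebx=22
after imul esi, 2: esi=(-5)*2=-10
after xor edi, eax: edi=21^(-6)=-17
After step 7: esi = -10.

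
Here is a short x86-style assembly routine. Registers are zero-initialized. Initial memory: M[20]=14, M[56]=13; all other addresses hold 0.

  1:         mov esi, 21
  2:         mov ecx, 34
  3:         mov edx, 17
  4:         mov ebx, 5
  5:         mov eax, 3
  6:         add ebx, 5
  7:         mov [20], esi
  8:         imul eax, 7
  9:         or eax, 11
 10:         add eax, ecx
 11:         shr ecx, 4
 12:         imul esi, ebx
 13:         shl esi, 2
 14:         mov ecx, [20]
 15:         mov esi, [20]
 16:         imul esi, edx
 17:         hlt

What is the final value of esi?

357

esi=21
ecx=34
edx=17
ebx=5
eax=3
ebx=5+5=10
mov [20], esi → M[20]=21
eax=3*7=21
eax=21|11=31
eax=31+34=65
ecx=34>>4=2
esi=21*10=210
esi=210<<2=840
ecx=M[20]=21
esi=M[20]=21
esi=21*17=357
halt.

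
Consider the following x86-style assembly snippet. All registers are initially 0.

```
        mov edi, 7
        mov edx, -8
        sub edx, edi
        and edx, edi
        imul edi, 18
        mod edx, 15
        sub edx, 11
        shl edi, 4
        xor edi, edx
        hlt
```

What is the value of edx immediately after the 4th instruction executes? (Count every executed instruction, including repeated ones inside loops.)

1

mov edi, 7 → edi=7
mov edx, -8 → edx=-8
sub edx, edi → edx=(-8)-7=-15
and edx, edi → edx=(-15)&7=1
After step 4: edx = 1.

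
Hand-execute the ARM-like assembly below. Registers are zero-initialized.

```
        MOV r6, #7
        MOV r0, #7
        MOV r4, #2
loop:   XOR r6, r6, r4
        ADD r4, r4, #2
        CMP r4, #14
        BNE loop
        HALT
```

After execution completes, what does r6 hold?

9

r6=7
r0=7
r4=2
r6=7^2=5
r4=2+2=4
CMP r4, #14  (cmp 4,14)
BNE loop: taken
r6=5^4=1
r4=4+2=6
CMP r4, #14  (cmp 6,14)
BNE loop: taken
r6=1^6=7
r4=6+2=8
CMP r4, #14  (cmp 8,14)
BNE loop: taken
r6=7^8=15
r4=8+2=10
CMP r4, #14  (cmp 10,14)
BNE loop: taken
r6=15^10=5
r4=10+2=12
CMP r4, #14  (cmp 12,14)
BNE loop: taken
r6=5^12=9
r4=12+2=14
CMP r4, #14  (cmp 14,14)
BNE loop: not taken
halt.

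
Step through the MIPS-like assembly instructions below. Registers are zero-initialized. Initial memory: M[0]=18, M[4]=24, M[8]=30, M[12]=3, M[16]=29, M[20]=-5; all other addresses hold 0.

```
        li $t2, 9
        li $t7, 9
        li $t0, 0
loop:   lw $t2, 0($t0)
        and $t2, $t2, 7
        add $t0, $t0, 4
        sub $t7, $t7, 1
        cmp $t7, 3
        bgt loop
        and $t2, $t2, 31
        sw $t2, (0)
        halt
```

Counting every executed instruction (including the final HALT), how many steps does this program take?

42

li $t2, 9 → $t2=9
li $t7, 9 → $t7=9
li $t0, 0 → $t0=0
lw $t2, 0($t0) → $t2=M[0]=18
and $t2, $t2, 7 → $t2=18&7=2
add $t0, $t0, 4 → $t0=0+4=4
sub $t7, $t7, 1 → $t7=9-1=8
cmp $t7, 3  (cmp 8,3)
bgt loop: taken
lw $t2, 0($t0) → $t2=M[4]=24
and $t2, $t2, 7 → $t2=24&7=0
add $t0, $t0, 4 → $t0=4+4=8
sub $t7, $t7, 1 → $t7=8-1=7
cmp $t7, 3  (cmp 7,3)
bgt loop: taken
lw $t2, 0($t0) → $t2=M[8]=30
and $t2, $t2, 7 → $t2=30&7=6
add $t0, $t0, 4 → $t0=8+4=12
sub $t7, $t7, 1 → $t7=7-1=6
cmp $t7, 3  (cmp 6,3)
bgt loop: taken
lw $t2, 0($t0) → $t2=M[12]=3
and $t2, $t2, 7 → $t2=3&7=3
add $t0, $t0, 4 → $t0=12+4=16
sub $t7, $t7, 1 → $t7=6-1=5
cmp $t7, 3  (cmp 5,3)
bgt loop: taken
lw $t2, 0($t0) → $t2=M[16]=29
and $t2, $t2, 7 → $t2=29&7=5
add $t0, $t0, 4 → $t0=16+4=20
sub $t7, $t7, 1 → $t7=5-1=4
cmp $t7, 3  (cmp 4,3)
bgt loop: taken
lw $t2, 0($t0) → $t2=M[20]=-5
and $t2, $t2, 7 → $t2=(-5)&7=3
add $t0, $t0, 4 → $t0=20+4=24
sub $t7, $t7, 1 → $t7=4-1=3
cmp $t7, 3  (cmp 3,3)
bgt loop: not taken
and $t2, $t2, 31 → $t2=3&31=3
sw $t2, (0) → M[0]=3
halt.
Total executed instructions: 42.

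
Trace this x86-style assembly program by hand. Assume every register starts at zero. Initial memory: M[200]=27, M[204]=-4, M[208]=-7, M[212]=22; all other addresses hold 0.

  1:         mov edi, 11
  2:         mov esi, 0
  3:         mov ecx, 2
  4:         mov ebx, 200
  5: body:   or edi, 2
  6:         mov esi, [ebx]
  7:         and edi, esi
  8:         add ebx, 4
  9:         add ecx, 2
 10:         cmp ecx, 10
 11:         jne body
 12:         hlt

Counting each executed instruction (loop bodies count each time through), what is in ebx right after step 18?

208

mov edi, 11 → edi=11
mov esi, 0 → esi=0
mov ecx, 2 → ecx=2
mov ebx, 200 → ebx=200
or edi, 2 → edi=11|2=11
mov esi, [ebx] → esi=M[200]=27
and edi, esi → edi=11&27=11
add ebx, 4 → ebx=200+4=204
add ecx, 2 → ecx=2+2=4
cmp ecx, 10  (cmp 4,10)
jne body: taken
or edi, 2 → edi=11|2=11
mov esi, [ebx] → esi=M[204]=-4
and edi, esi → edi=11&(-4)=8
add ebx, 4 → ebx=204+4=208
add ecx, 2 → ecx=4+2=6
cmp ecx, 10  (cmp 6,10)
jne body: taken
After step 18: ebx = 208.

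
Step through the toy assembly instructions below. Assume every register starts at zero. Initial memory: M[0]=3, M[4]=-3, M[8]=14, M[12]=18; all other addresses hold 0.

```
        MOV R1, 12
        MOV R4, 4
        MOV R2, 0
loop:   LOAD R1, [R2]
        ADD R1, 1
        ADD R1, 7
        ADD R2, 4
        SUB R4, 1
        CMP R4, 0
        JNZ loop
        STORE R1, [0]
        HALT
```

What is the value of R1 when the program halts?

R1=12
R4=4
R2=0
R1=M[0]=3
R1=3+1=4
R1=4+7=11
R2=0+4=4
R4=4-1=3
CMP R4, 0  (cmp 3,0)
JNZ loop: taken
R1=M[4]=-3
R1=(-3)+1=-2
R1=(-2)+7=5
R2=4+4=8
R4=3-1=2
CMP R4, 0  (cmp 2,0)
JNZ loop: taken
R1=M[8]=14
R1=14+1=15
R1=15+7=22
R2=8+4=12
R4=2-1=1
CMP R4, 0  (cmp 1,0)
JNZ loop: taken
R1=M[12]=18
R1=18+1=19
R1=19+7=26
R2=12+4=16
R4=1-1=0
CMP R4, 0  (cmp 0,0)
JNZ loop: not taken
STORE R1, [0] → M[0]=26
halt.

26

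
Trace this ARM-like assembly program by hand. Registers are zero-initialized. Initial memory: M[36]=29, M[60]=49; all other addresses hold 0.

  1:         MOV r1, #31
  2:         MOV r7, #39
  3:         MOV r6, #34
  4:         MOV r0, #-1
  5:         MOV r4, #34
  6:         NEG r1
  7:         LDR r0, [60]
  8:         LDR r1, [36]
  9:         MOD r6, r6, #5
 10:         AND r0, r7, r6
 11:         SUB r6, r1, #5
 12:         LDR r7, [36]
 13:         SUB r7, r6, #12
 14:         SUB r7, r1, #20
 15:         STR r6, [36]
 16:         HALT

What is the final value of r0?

4

r1=31
r7=39
r6=34
r0=-1
r4=34
r1=-(31)=-31
r0=M[60]=49
r1=M[36]=29
r6=34%5=4
r0=39&4=4
r6=29-5=24
r7=M[36]=29
r7=24-12=12
r7=29-20=9
STR r6, [36] → M[36]=24
halt.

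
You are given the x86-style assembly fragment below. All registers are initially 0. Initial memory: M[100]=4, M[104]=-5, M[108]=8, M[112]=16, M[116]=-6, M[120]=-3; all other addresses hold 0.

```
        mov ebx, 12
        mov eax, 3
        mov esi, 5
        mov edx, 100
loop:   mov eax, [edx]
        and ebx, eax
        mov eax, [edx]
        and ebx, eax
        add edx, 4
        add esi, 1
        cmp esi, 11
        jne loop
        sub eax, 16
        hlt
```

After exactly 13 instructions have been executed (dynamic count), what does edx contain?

ebx=12
eax=3
esi=5
edx=100
eax=M[100]=4
ebx=12&4=4
eax=M[100]=4
ebx=4&4=4
edx=100+4=104
esi=5+1=6
cmp esi, 11  (cmp 6,11)
jne loop: taken
eax=M[104]=-5
After step 13: edx = 104.

104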